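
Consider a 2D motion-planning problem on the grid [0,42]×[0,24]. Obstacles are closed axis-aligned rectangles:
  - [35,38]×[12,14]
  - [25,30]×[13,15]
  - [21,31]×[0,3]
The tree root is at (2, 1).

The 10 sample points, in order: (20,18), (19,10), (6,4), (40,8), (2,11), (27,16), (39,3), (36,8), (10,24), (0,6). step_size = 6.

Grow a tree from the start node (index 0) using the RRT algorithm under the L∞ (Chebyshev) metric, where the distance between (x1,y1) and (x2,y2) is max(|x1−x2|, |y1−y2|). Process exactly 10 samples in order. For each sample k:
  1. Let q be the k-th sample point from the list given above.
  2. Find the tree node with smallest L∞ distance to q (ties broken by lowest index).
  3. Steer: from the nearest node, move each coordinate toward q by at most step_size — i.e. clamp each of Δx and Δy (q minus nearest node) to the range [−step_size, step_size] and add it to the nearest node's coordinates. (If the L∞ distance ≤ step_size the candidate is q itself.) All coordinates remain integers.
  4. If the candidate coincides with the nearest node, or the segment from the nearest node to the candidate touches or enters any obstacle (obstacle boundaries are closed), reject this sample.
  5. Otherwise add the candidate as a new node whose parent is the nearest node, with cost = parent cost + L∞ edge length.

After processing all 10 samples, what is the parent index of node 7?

1. q=(20,18) nearest=0 d=18 new=(8,7) → add node 1 parent=0 cost=6
2. q=(19,10) nearest=1 d=11 new=(14,10) → add node 2 parent=1 cost=12
3. q=(6,4) nearest=1 d=3 new=(6,4) → add node 3 parent=1 cost=9
4. q=(40,8) nearest=2 d=26 new=(20,8) → add node 4 parent=2 cost=18
5. q=(2,11) nearest=1 d=6 new=(2,11) → add node 5 parent=1 cost=12
6. q=(27,16) nearest=4 d=8 new=(26,14) → blocked by [25,30]×[13,15], reject
7. q=(39,3) nearest=4 d=19 new=(26,3) → blocked by [21,31]×[0,3], reject
8. q=(36,8) nearest=4 d=16 new=(26,8) → add node 6 parent=4 cost=24
9. q=(10,24) nearest=5 d=13 new=(8,17) → add node 7 parent=5 cost=18
10. q=(0,6) nearest=0 d=5 new=(0,6) → add node 8 parent=0 cost=5

Parent of node 7: 5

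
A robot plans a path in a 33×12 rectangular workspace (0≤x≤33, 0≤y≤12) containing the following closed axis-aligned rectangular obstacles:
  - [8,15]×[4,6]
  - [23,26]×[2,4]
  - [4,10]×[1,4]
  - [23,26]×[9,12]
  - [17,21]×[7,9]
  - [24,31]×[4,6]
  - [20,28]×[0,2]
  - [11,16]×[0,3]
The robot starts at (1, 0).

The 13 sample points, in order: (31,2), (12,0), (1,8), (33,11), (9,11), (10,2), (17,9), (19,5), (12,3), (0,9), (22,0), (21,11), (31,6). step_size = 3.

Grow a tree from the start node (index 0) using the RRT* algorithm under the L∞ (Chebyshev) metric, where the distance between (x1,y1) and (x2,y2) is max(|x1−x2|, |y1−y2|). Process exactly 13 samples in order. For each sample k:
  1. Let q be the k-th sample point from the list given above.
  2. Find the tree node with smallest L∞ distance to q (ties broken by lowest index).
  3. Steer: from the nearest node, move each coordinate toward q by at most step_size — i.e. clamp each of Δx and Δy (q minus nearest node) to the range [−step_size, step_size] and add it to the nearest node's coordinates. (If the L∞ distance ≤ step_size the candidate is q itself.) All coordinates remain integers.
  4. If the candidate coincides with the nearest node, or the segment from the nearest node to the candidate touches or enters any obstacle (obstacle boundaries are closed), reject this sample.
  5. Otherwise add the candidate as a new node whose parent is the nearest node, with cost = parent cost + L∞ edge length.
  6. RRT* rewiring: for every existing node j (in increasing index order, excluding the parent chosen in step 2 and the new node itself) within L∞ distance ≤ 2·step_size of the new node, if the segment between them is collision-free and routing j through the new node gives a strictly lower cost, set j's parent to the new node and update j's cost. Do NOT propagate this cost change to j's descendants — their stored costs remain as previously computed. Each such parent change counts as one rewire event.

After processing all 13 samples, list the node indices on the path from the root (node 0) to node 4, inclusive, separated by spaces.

Path: 0 2 3 4

1. q=(31,2) nearest=0 d=30 new=(4,2) → blocked by [4,10]×[1,4], reject
2. q=(12,0) nearest=0 d=11 new=(4,0) → add node 1 parent=0 cost=3
3. q=(1,8) nearest=0 d=8 new=(1,3) → add node 2 parent=0 cost=3
4. q=(33,11) nearest=1 d=29 new=(7,3) → blocked by [4,10]×[1,4], reject
5. q=(9,11) nearest=2 d=8 new=(4,6) → add node 3 parent=2 cost=6
6. q=(10,2) nearest=1 d=6 new=(7,2) → blocked by [4,10]×[1,4], reject
7. q=(17,9) nearest=1 d=13 new=(7,3) → blocked by [4,10]×[1,4], reject
8. q=(19,5) nearest=1 d=15 new=(7,3) → blocked by [4,10]×[1,4], reject
9. q=(12,3) nearest=1 d=8 new=(7,3) → blocked by [4,10]×[1,4], reject
10. q=(0,9) nearest=3 d=4 new=(1,9) → add node 4 parent=3 cost=9
11. q=(22,0) nearest=1 d=18 new=(7,0) → add node 5 parent=1 cost=6
12. q=(21,11) nearest=5 d=14 new=(10,3) → blocked by [4,10]×[1,4], reject
13. q=(31,6) nearest=5 d=24 new=(10,3) → blocked by [4,10]×[1,4], reject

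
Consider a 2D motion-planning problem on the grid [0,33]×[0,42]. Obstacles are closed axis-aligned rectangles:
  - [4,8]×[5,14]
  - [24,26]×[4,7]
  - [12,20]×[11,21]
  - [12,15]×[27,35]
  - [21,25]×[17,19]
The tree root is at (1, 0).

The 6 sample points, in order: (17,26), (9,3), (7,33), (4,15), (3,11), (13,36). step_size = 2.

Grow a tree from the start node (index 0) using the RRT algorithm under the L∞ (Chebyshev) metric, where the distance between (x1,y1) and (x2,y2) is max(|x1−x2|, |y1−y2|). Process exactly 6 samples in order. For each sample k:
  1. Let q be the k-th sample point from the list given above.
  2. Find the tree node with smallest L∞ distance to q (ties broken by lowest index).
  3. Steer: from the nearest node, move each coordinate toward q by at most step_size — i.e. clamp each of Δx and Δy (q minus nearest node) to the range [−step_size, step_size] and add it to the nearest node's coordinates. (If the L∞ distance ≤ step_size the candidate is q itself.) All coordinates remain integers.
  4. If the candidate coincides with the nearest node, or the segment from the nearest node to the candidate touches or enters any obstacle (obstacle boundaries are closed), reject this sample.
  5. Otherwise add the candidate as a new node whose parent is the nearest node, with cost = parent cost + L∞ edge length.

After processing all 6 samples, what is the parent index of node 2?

1. q=(17,26) nearest=0 d=26 new=(3,2) → add node 1 parent=0 cost=2
2. q=(9,3) nearest=1 d=6 new=(5,3) → add node 2 parent=1 cost=4
3. q=(7,33) nearest=2 d=30 new=(7,5) → blocked by [4,8]×[5,14], reject
4. q=(4,15) nearest=2 d=12 new=(4,5) → blocked by [4,8]×[5,14], reject
5. q=(3,11) nearest=2 d=8 new=(3,5) → add node 3 parent=2 cost=6
6. q=(13,36) nearest=3 d=31 new=(5,7) → blocked by [4,8]×[5,14], reject

Parent of node 2: 1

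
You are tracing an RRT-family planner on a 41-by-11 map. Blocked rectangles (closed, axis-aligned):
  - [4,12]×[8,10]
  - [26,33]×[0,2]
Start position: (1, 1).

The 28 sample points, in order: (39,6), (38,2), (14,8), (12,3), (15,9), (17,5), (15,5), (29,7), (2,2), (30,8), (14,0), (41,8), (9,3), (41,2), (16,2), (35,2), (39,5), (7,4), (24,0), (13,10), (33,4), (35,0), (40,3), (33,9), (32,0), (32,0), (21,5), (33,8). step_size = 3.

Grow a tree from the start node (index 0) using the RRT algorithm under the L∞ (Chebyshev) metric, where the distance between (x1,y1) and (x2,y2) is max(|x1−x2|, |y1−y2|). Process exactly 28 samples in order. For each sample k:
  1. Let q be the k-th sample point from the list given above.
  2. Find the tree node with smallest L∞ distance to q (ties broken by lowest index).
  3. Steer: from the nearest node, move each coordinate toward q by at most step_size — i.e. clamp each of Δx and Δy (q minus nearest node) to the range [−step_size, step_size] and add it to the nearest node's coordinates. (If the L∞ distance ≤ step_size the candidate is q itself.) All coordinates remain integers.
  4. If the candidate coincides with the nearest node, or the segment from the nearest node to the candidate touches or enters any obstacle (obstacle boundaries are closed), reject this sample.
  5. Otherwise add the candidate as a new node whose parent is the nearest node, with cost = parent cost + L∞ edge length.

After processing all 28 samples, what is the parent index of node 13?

1. q=(39,6) nearest=0 d=38 new=(4,4) → add node 1 parent=0 cost=3
2. q=(38,2) nearest=1 d=34 new=(7,2) → add node 2 parent=1 cost=6
3. q=(14,8) nearest=2 d=7 new=(10,5) → add node 3 parent=2 cost=9
4. q=(12,3) nearest=3 d=2 new=(12,3) → add node 4 parent=3 cost=11
5. q=(15,9) nearest=3 d=5 new=(13,8) → add node 5 parent=3 cost=12
6. q=(17,5) nearest=5 d=4 new=(16,5) → add node 6 parent=5 cost=15
7. q=(15,5) nearest=6 d=1 new=(15,5) → add node 7 parent=6 cost=16
8. q=(29,7) nearest=6 d=13 new=(19,7) → add node 8 parent=6 cost=18
9. q=(2,2) nearest=0 d=1 new=(2,2) → add node 9 parent=0 cost=1
10. q=(30,8) nearest=8 d=11 new=(22,8) → add node 10 parent=8 cost=21
11. q=(14,0) nearest=4 d=3 new=(14,0) → add node 11 parent=4 cost=14
12. q=(41,8) nearest=10 d=19 new=(25,8) → add node 12 parent=10 cost=24
13. q=(9,3) nearest=2 d=2 new=(9,3) → add node 13 parent=2 cost=8
14. q=(41,2) nearest=12 d=16 new=(28,5) → add node 14 parent=12 cost=27
15. q=(16,2) nearest=11 d=2 new=(16,2) → add node 15 parent=11 cost=16
16. q=(35,2) nearest=14 d=7 new=(31,2) → blocked by [26,33]×[0,2], reject
17. q=(39,5) nearest=14 d=11 new=(31,5) → add node 16 parent=14 cost=30
18. q=(7,4) nearest=2 d=2 new=(7,4) → add node 17 parent=2 cost=8
19. q=(24,0) nearest=14 d=5 new=(25,2) → add node 18 parent=14 cost=30
20. q=(13,10) nearest=5 d=2 new=(13,10) → add node 19 parent=5 cost=14
21. q=(33,4) nearest=16 d=2 new=(33,4) → add node 20 parent=16 cost=32
22. q=(35,0) nearest=20 d=4 new=(35,1) → add node 21 parent=20 cost=35
23. q=(40,3) nearest=21 d=5 new=(38,3) → add node 22 parent=21 cost=38
24. q=(33,9) nearest=16 d=4 new=(33,8) → add node 23 parent=16 cost=33
25. q=(32,0) nearest=21 d=3 new=(32,0) → blocked by [26,33]×[0,2], reject
26. q=(32,0) nearest=21 d=3 new=(32,0) → blocked by [26,33]×[0,2], reject
27. q=(21,5) nearest=8 d=2 new=(21,5) → add node 24 parent=8 cost=20
28. q=(33,8) nearest=23 d=0 → coincident, reject

Parent of node 13: 2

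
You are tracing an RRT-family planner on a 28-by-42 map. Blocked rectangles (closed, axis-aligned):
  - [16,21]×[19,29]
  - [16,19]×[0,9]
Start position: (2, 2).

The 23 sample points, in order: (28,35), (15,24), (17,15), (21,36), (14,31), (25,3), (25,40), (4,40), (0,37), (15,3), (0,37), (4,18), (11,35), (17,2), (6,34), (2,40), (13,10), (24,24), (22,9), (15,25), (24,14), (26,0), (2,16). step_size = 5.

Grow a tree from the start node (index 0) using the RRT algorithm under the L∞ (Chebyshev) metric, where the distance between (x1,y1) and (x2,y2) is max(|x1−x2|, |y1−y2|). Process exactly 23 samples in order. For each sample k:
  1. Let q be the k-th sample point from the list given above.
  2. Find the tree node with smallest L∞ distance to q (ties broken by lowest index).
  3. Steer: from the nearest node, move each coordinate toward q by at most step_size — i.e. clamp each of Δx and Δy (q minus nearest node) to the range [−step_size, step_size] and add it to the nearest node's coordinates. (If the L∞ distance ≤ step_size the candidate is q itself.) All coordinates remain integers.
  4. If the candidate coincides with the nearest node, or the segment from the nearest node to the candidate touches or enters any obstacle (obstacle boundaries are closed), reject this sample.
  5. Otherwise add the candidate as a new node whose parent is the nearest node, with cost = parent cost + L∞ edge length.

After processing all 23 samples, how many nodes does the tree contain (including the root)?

1. q=(28,35) nearest=0 d=33 new=(7,7) → add node 1 parent=0 cost=5
2. q=(15,24) nearest=1 d=17 new=(12,12) → add node 2 parent=1 cost=10
3. q=(17,15) nearest=2 d=5 new=(17,15) → add node 3 parent=2 cost=15
4. q=(21,36) nearest=3 d=21 new=(21,20) → blocked by [16,21]×[19,29], reject
5. q=(14,31) nearest=3 d=16 new=(14,20) → add node 4 parent=3 cost=20
6. q=(25,3) nearest=3 d=12 new=(22,10) → add node 5 parent=3 cost=20
7. q=(25,40) nearest=4 d=20 new=(19,25) → blocked by [16,21]×[19,29], reject
8. q=(4,40) nearest=4 d=20 new=(9,25) → add node 6 parent=4 cost=25
9. q=(0,37) nearest=6 d=12 new=(4,30) → add node 7 parent=6 cost=30
10. q=(15,3) nearest=5 d=7 new=(17,5) → blocked by [16,19]×[0,9], reject
11. q=(0,37) nearest=7 d=7 new=(0,35) → add node 8 parent=7 cost=35
12. q=(4,18) nearest=6 d=7 new=(4,20) → add node 9 parent=6 cost=30
13. q=(11,35) nearest=7 d=7 new=(9,35) → add node 10 parent=7 cost=35
14. q=(17,2) nearest=5 d=8 new=(17,5) → blocked by [16,19]×[0,9], reject
15. q=(6,34) nearest=10 d=3 new=(6,34) → add node 11 parent=10 cost=38
16. q=(2,40) nearest=8 d=5 new=(2,40) → add node 12 parent=8 cost=40
17. q=(13,10) nearest=2 d=2 new=(13,10) → add node 13 parent=2 cost=12
18. q=(24,24) nearest=3 d=9 new=(22,20) → blocked by [16,21]×[19,29], reject
19. q=(22,9) nearest=5 d=1 new=(22,9) → add node 14 parent=5 cost=21
20. q=(15,25) nearest=4 d=5 new=(15,25) → add node 15 parent=4 cost=25
21. q=(24,14) nearest=5 d=4 new=(24,14) → add node 16 parent=5 cost=24
22. q=(26,0) nearest=14 d=9 new=(26,4) → add node 17 parent=14 cost=26
23. q=(2,16) nearest=9 d=4 new=(2,16) → add node 18 parent=9 cost=34

Node count: 19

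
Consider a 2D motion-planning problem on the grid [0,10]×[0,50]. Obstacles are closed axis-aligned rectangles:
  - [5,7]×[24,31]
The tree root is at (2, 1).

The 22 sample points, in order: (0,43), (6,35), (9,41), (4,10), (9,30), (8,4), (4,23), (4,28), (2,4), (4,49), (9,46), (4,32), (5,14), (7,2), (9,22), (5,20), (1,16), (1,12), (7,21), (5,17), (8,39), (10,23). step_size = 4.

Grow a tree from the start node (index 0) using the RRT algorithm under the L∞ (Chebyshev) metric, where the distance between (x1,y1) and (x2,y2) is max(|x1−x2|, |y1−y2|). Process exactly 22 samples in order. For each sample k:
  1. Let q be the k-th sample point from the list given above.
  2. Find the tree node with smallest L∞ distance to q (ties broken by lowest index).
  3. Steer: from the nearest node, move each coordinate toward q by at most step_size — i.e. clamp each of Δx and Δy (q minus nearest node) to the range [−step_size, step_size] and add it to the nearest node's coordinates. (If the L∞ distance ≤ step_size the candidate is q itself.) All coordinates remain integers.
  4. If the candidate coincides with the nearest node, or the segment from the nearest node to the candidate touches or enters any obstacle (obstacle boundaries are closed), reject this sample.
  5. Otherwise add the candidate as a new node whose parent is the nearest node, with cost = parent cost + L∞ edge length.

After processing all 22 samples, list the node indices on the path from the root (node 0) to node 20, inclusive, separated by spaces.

Path: 0 1 2 3 5 7 8 10 11 20

1. q=(0,43) nearest=0 d=42 new=(0,5) → add node 1 parent=0 cost=4
2. q=(6,35) nearest=1 d=30 new=(4,9) → add node 2 parent=1 cost=8
3. q=(9,41) nearest=2 d=32 new=(8,13) → add node 3 parent=2 cost=12
4. q=(4,10) nearest=2 d=1 new=(4,10) → add node 4 parent=2 cost=9
5. q=(9,30) nearest=3 d=17 new=(9,17) → add node 5 parent=3 cost=16
6. q=(8,4) nearest=2 d=5 new=(8,5) → add node 6 parent=2 cost=12
7. q=(4,23) nearest=5 d=6 new=(5,21) → add node 7 parent=5 cost=20
8. q=(4,28) nearest=7 d=7 new=(4,25) → add node 8 parent=7 cost=24
9. q=(2,4) nearest=1 d=2 new=(2,4) → add node 9 parent=1 cost=6
10. q=(4,49) nearest=8 d=24 new=(4,29) → add node 10 parent=8 cost=28
11. q=(9,46) nearest=10 d=17 new=(8,33) → blocked by [5,7]×[24,31], reject
12. q=(4,32) nearest=10 d=3 new=(4,32) → add node 11 parent=10 cost=31
13. q=(5,14) nearest=3 d=3 new=(5,14) → add node 12 parent=3 cost=15
14. q=(7,2) nearest=6 d=3 new=(7,2) → add node 13 parent=6 cost=15
15. q=(9,22) nearest=7 d=4 new=(9,22) → add node 14 parent=7 cost=24
16. q=(5,20) nearest=7 d=1 new=(5,20) → add node 15 parent=7 cost=21
17. q=(1,16) nearest=12 d=4 new=(1,16) → add node 16 parent=12 cost=19
18. q=(1,12) nearest=2 d=3 new=(1,12) → add node 17 parent=2 cost=11
19. q=(7,21) nearest=7 d=2 new=(7,21) → add node 18 parent=7 cost=22
20. q=(5,17) nearest=12 d=3 new=(5,17) → add node 19 parent=12 cost=18
21. q=(8,39) nearest=11 d=7 new=(8,36) → add node 20 parent=11 cost=35
22. q=(10,23) nearest=14 d=1 new=(10,23) → add node 21 parent=14 cost=25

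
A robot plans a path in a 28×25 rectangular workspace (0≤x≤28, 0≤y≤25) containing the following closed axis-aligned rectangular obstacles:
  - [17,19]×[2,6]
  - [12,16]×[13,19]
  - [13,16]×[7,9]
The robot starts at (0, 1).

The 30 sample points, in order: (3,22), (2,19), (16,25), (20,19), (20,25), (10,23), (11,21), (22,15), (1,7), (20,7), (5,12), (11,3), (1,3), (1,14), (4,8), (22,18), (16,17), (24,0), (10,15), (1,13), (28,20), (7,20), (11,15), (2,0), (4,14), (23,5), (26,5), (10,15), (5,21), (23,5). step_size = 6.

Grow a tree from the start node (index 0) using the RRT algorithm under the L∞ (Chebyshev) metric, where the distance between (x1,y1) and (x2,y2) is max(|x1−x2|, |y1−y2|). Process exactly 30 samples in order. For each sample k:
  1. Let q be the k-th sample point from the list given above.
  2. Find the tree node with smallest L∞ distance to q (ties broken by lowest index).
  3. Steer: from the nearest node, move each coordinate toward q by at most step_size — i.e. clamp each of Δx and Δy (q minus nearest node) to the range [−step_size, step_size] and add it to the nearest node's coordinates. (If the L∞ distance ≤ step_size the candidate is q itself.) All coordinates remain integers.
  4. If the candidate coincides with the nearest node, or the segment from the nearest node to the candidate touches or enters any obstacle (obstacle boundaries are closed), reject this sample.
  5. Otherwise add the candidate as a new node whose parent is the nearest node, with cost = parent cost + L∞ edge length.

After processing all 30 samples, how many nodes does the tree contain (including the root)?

1. q=(3,22) nearest=0 d=21 new=(3,7) → add node 1 parent=0 cost=6
2. q=(2,19) nearest=1 d=12 new=(2,13) → add node 2 parent=1 cost=12
3. q=(16,25) nearest=2 d=14 new=(8,19) → add node 3 parent=2 cost=18
4. q=(20,19) nearest=3 d=12 new=(14,19) → blocked by [12,16]×[13,19], reject
5. q=(20,25) nearest=3 d=12 new=(14,25) → add node 4 parent=3 cost=24
6. q=(10,23) nearest=3 d=4 new=(10,23) → add node 5 parent=3 cost=22
7. q=(11,21) nearest=5 d=2 new=(11,21) → add node 6 parent=5 cost=24
8. q=(22,15) nearest=4 d=10 new=(20,19) → add node 7 parent=4 cost=30
9. q=(1,7) nearest=1 d=2 new=(1,7) → add node 8 parent=1 cost=8
10. q=(20,7) nearest=3 d=12 new=(14,13) → blocked by [12,16]×[13,19], reject
11. q=(5,12) nearest=2 d=3 new=(5,12) → add node 9 parent=2 cost=15
12. q=(11,3) nearest=1 d=8 new=(9,3) → add node 10 parent=1 cost=12
13. q=(1,3) nearest=0 d=2 new=(1,3) → add node 11 parent=0 cost=2
14. q=(1,14) nearest=2 d=1 new=(1,14) → add node 12 parent=2 cost=13
15. q=(4,8) nearest=1 d=1 new=(4,8) → add node 13 parent=1 cost=7
16. q=(22,18) nearest=7 d=2 new=(22,18) → add node 14 parent=7 cost=32
17. q=(16,17) nearest=7 d=4 new=(16,17) → blocked by [12,16]×[13,19], reject
18. q=(24,0) nearest=10 d=15 new=(15,0) → add node 15 parent=10 cost=18
19. q=(10,15) nearest=3 d=4 new=(10,15) → add node 16 parent=3 cost=22
20. q=(1,13) nearest=2 d=1 new=(1,13) → add node 17 parent=2 cost=13
21. q=(28,20) nearest=14 d=6 new=(28,20) → add node 18 parent=14 cost=38
22. q=(7,20) nearest=3 d=1 new=(7,20) → add node 19 parent=3 cost=19
23. q=(11,15) nearest=16 d=1 new=(11,15) → add node 20 parent=16 cost=23
24. q=(2,0) nearest=0 d=2 new=(2,0) → add node 21 parent=0 cost=2
25. q=(4,14) nearest=2 d=2 new=(4,14) → add node 22 parent=2 cost=14
26. q=(23,5) nearest=15 d=8 new=(21,5) → blocked by [17,19]×[2,6], reject
27. q=(26,5) nearest=15 d=11 new=(21,5) → blocked by [17,19]×[2,6], reject
28. q=(10,15) nearest=16 d=0 → coincident, reject
29. q=(5,21) nearest=19 d=2 new=(5,21) → add node 23 parent=19 cost=21
30. q=(23,5) nearest=15 d=8 new=(21,5) → blocked by [17,19]×[2,6], reject

Node count: 24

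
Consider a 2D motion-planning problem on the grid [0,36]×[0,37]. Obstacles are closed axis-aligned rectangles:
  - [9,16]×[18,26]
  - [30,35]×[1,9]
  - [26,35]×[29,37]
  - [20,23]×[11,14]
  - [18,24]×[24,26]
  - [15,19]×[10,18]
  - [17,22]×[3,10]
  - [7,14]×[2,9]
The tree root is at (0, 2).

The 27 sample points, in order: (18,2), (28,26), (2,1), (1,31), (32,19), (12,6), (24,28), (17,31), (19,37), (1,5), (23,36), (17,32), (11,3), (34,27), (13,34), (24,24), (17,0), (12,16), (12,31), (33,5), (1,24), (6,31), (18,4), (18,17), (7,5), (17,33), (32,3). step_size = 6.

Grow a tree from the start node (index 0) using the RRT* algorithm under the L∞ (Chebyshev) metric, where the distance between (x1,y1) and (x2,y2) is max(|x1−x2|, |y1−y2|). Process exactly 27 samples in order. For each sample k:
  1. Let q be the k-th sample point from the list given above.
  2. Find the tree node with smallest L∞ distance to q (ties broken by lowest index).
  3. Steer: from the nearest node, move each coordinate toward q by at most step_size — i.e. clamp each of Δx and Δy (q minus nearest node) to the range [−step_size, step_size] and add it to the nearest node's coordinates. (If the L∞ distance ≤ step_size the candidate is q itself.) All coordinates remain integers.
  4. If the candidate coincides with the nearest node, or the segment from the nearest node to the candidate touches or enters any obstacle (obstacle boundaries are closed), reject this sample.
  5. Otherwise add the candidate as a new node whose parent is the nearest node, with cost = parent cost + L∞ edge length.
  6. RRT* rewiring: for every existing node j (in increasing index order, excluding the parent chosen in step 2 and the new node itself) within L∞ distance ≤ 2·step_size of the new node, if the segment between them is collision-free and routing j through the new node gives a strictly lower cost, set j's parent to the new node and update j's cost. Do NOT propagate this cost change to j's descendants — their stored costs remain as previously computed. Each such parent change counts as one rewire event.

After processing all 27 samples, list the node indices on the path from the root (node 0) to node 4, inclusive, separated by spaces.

1. q=(18,2) nearest=0 d=18 new=(6,2) → add node 1 parent=0 cost=6
2. q=(28,26) nearest=1 d=24 new=(12,8) → blocked by [7,14]×[2,9], reject
3. q=(2,1) nearest=0 d=2 new=(2,1) → add node 2 parent=0 cost=2
4. q=(1,31) nearest=0 d=29 new=(1,8) → add node 3 parent=0 cost=6
5. q=(32,19) nearest=1 d=26 new=(12,8) → blocked by [7,14]×[2,9], reject
6. q=(12,6) nearest=1 d=6 new=(12,6) → blocked by [7,14]×[2,9], reject
7. q=(24,28) nearest=3 d=23 new=(7,14) → add node 4 parent=3 cost=12
8. q=(17,31) nearest=4 d=17 new=(13,20) → blocked by [9,16]×[18,26], reject
9. q=(19,37) nearest=4 d=23 new=(13,20) → blocked by [9,16]×[18,26], reject
10. q=(1,5) nearest=0 d=3 new=(1,5) → add node 5 parent=0 cost=3
11. q=(23,36) nearest=4 d=22 new=(13,20) → blocked by [9,16]×[18,26], reject
12. q=(17,32) nearest=4 d=18 new=(13,20) → blocked by [9,16]×[18,26], reject
13. q=(11,3) nearest=1 d=5 new=(11,3) → blocked by [7,14]×[2,9], reject
14. q=(34,27) nearest=4 d=27 new=(13,20) → blocked by [9,16]×[18,26], reject
15. q=(13,34) nearest=4 d=20 new=(13,20) → blocked by [9,16]×[18,26], reject
16. q=(24,24) nearest=4 d=17 new=(13,20) → blocked by [9,16]×[18,26], reject
17. q=(17,0) nearest=1 d=11 new=(12,0) → add node 6 parent=1 cost=12
18. q=(12,16) nearest=4 d=5 new=(12,16) → add node 7 parent=4 cost=17
19. q=(12,31) nearest=7 d=15 new=(12,22) → blocked by [9,16]×[18,26], reject
20. q=(33,5) nearest=6 d=21 new=(18,5) → blocked by [17,22]×[3,10], reject
21. q=(1,24) nearest=4 d=10 new=(1,20) → add node 8 parent=4 cost=18
22. q=(6,31) nearest=8 d=11 new=(6,26) → add node 9 parent=8 cost=24
23. q=(18,4) nearest=6 d=6 new=(18,4) → blocked by [17,22]×[3,10], reject
24. q=(18,17) nearest=7 d=6 new=(18,17) → blocked by [15,19]×[10,18], reject
25. q=(7,5) nearest=1 d=3 new=(7,5) → blocked by [7,14]×[2,9], reject
26. q=(17,33) nearest=9 d=11 new=(12,32) → add node 10 parent=9 cost=30
27. q=(32,3) nearest=6 d=20 new=(18,3) → blocked by [17,22]×[3,10], reject

Path: 0 3 4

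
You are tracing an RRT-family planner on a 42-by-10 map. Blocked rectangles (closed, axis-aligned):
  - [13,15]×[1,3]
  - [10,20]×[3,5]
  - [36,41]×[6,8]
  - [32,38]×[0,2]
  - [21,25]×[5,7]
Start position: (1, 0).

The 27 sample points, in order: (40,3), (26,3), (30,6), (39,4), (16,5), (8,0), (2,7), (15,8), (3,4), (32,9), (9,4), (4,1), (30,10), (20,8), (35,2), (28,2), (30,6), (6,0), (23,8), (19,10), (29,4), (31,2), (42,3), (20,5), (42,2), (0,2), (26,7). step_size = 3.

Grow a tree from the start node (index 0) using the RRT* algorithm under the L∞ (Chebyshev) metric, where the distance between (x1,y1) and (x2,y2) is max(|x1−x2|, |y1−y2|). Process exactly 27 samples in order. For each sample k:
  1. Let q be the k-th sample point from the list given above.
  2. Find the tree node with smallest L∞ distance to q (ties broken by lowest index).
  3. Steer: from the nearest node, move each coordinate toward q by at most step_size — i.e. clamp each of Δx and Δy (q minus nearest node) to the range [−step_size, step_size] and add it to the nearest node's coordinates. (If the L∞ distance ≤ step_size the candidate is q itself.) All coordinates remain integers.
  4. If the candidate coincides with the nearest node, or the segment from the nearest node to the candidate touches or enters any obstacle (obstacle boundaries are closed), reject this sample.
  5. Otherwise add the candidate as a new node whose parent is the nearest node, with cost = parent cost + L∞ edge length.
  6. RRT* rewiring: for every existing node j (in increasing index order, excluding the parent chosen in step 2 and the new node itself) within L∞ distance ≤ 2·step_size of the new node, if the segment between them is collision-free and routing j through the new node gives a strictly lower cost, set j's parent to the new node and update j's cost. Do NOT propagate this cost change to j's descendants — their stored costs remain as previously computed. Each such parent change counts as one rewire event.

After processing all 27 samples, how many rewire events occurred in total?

1. q=(40,3) nearest=0 d=39 new=(4,3) → add node 1 parent=0 cost=3
2. q=(26,3) nearest=1 d=22 new=(7,3) → add node 2 parent=1 cost=6
3. q=(30,6) nearest=2 d=23 new=(10,6) → add node 3 parent=2 cost=9
4. q=(39,4) nearest=3 d=29 new=(13,4) → blocked by [10,20]×[3,5], reject
5. q=(16,5) nearest=3 d=6 new=(13,5) → blocked by [10,20]×[3,5], reject
6. q=(8,0) nearest=2 d=3 new=(8,0) → add node 4 parent=2 cost=9
7. q=(2,7) nearest=1 d=4 new=(2,6) → add node 5 parent=1 cost=6
8. q=(15,8) nearest=3 d=5 new=(13,8) → add node 6 parent=3 cost=12
9. q=(3,4) nearest=1 d=1 new=(3,4) → add node 7 parent=1 cost=4
10. q=(32,9) nearest=6 d=19 new=(16,9) → add node 8 parent=6 cost=15
11. q=(9,4) nearest=2 d=2 new=(9,4) → add node 9 parent=2 cost=8
12. q=(4,1) nearest=1 d=2 new=(4,1) → add node 10 parent=1 cost=5
13. q=(30,10) nearest=8 d=14 new=(19,10) → add node 11 parent=8 cost=18
14. q=(20,8) nearest=11 d=2 new=(20,8) → add node 12 parent=11 cost=20
15. q=(35,2) nearest=12 d=15 new=(23,5) → blocked by [21,25]×[5,7], reject
16. q=(28,2) nearest=12 d=8 new=(23,5) → blocked by [21,25]×[5,7], reject
17. q=(30,6) nearest=12 d=10 new=(23,6) → blocked by [21,25]×[5,7], reject
18. q=(6,0) nearest=4 d=2 new=(6,0) → add node 13 parent=4 cost=11
19. q=(23,8) nearest=12 d=3 new=(23,8) → add node 14 parent=12 cost=23
20. q=(19,10) nearest=11 d=0 → coincident, reject
21. q=(29,4) nearest=14 d=6 new=(26,5) → blocked by [21,25]×[5,7], reject
22. q=(31,2) nearest=14 d=8 new=(26,5) → blocked by [21,25]×[5,7], reject
23. q=(42,3) nearest=14 d=19 new=(26,5) → blocked by [21,25]×[5,7], reject
24. q=(20,5) nearest=12 d=3 new=(20,5) → blocked by [10,20]×[3,5], reject
25. q=(42,2) nearest=14 d=19 new=(26,5) → blocked by [21,25]×[5,7], reject
26. q=(0,2) nearest=0 d=2 new=(0,2) → add node 15 parent=0 cost=2; rewire 13→15 (8<11)
27. q=(26,7) nearest=14 d=3 new=(26,7) → add node 16 parent=14 cost=26

Rewire events: 1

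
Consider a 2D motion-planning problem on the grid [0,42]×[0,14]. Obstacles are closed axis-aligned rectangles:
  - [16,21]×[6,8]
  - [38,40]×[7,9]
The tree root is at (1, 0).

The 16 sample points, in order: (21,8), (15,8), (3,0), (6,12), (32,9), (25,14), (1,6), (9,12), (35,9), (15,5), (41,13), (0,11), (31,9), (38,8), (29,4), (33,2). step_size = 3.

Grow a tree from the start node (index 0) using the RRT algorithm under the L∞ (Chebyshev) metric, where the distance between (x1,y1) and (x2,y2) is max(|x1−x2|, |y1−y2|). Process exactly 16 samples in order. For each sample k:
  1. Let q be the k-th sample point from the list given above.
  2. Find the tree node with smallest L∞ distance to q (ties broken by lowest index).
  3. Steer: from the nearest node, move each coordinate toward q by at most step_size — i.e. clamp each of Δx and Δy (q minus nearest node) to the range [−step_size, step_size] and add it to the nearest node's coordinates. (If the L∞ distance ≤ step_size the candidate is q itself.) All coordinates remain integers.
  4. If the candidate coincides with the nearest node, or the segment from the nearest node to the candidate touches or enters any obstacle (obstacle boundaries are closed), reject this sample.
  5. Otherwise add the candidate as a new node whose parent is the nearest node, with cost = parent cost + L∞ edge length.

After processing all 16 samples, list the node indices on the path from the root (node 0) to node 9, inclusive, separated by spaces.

1. q=(21,8) nearest=0 d=20 new=(4,3) → add node 1 parent=0 cost=3
2. q=(15,8) nearest=1 d=11 new=(7,6) → add node 2 parent=1 cost=6
3. q=(3,0) nearest=0 d=2 new=(3,0) → add node 3 parent=0 cost=2
4. q=(6,12) nearest=2 d=6 new=(6,9) → add node 4 parent=2 cost=9
5. q=(32,9) nearest=2 d=25 new=(10,9) → add node 5 parent=2 cost=9
6. q=(25,14) nearest=5 d=15 new=(13,12) → add node 6 parent=5 cost=12
7. q=(1,6) nearest=1 d=3 new=(1,6) → add node 7 parent=1 cost=6
8. q=(9,12) nearest=4 d=3 new=(9,12) → add node 8 parent=4 cost=12
9. q=(35,9) nearest=6 d=22 new=(16,9) → add node 9 parent=6 cost=15
10. q=(15,5) nearest=9 d=4 new=(15,6) → add node 10 parent=9 cost=18
11. q=(41,13) nearest=9 d=25 new=(19,12) → add node 11 parent=9 cost=18
12. q=(0,11) nearest=7 d=5 new=(0,9) → add node 12 parent=7 cost=9
13. q=(31,9) nearest=11 d=12 new=(22,9) → add node 13 parent=11 cost=21
14. q=(38,8) nearest=13 d=16 new=(25,8) → add node 14 parent=13 cost=24
15. q=(29,4) nearest=14 d=4 new=(28,5) → add node 15 parent=14 cost=27
16. q=(33,2) nearest=15 d=5 new=(31,2) → add node 16 parent=15 cost=30

Path: 0 1 2 5 6 9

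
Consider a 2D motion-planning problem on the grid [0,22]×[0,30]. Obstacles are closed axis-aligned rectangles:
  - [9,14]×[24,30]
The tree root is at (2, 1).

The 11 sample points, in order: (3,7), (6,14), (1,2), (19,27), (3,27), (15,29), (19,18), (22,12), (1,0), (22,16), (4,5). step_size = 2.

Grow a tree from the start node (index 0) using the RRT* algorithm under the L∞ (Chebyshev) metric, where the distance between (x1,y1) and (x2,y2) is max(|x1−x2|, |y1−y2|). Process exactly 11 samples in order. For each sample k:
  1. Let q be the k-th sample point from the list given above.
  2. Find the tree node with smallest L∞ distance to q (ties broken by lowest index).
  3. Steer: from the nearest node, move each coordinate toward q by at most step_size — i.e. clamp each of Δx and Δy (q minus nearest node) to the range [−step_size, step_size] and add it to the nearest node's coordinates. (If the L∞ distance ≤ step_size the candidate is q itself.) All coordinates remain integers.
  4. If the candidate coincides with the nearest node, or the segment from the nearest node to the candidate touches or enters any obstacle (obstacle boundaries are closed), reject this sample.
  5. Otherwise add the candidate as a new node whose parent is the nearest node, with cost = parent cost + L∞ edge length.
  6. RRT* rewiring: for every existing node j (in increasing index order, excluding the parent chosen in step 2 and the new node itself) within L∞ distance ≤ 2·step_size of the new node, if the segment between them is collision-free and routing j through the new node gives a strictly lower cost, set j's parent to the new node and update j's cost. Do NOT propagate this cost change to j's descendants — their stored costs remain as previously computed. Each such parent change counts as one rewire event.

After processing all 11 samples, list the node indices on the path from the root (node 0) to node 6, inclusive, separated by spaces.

1. q=(3,7) nearest=0 d=6 new=(3,3) → add node 1 parent=0 cost=2
2. q=(6,14) nearest=1 d=11 new=(5,5) → add node 2 parent=1 cost=4
3. q=(1,2) nearest=0 d=1 new=(1,2) → add node 3 parent=0 cost=1
4. q=(19,27) nearest=2 d=22 new=(7,7) → add node 4 parent=2 cost=6
5. q=(3,27) nearest=4 d=20 new=(5,9) → add node 5 parent=4 cost=8
6. q=(15,29) nearest=5 d=20 new=(7,11) → add node 6 parent=5 cost=10
7. q=(19,18) nearest=4 d=12 new=(9,9) → add node 7 parent=4 cost=8
8. q=(22,12) nearest=7 d=13 new=(11,11) → add node 8 parent=7 cost=10
9. q=(1,0) nearest=0 d=1 new=(1,0) → add node 9 parent=0 cost=1
10. q=(22,16) nearest=8 d=11 new=(13,13) → add node 10 parent=8 cost=12
11. q=(4,5) nearest=2 d=1 new=(4,5) → add node 11 parent=2 cost=5

Path: 0 1 2 4 5 6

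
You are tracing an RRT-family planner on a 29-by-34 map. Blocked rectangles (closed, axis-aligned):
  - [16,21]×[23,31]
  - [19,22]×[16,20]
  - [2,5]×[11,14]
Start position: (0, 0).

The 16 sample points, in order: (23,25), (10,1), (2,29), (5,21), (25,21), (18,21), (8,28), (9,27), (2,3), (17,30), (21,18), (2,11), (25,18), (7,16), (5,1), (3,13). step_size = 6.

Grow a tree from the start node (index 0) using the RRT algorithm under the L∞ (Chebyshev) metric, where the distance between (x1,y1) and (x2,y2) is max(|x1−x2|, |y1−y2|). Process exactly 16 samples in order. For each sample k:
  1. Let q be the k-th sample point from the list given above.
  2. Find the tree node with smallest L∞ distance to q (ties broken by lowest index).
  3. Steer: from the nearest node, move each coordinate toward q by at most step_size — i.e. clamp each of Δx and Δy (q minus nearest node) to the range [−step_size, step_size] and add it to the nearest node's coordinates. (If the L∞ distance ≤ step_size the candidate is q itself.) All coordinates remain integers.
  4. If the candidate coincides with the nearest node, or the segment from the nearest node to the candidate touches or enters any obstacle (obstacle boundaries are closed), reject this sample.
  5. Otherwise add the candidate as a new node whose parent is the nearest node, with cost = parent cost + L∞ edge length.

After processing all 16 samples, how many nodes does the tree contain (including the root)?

Node count: 10

1. q=(23,25) nearest=0 d=25 new=(6,6) → add node 1 parent=0 cost=6
2. q=(10,1) nearest=1 d=5 new=(10,1) → add node 2 parent=1 cost=11
3. q=(2,29) nearest=1 d=23 new=(2,12) → blocked by [2,5]×[11,14], reject
4. q=(5,21) nearest=1 d=15 new=(5,12) → blocked by [2,5]×[11,14], reject
5. q=(25,21) nearest=1 d=19 new=(12,12) → add node 3 parent=1 cost=12
6. q=(18,21) nearest=3 d=9 new=(18,18) → add node 4 parent=3 cost=18
7. q=(8,28) nearest=4 d=10 new=(12,24) → add node 5 parent=4 cost=24
8. q=(9,27) nearest=5 d=3 new=(9,27) → add node 6 parent=5 cost=27
9. q=(2,3) nearest=0 d=3 new=(2,3) → add node 7 parent=0 cost=3
10. q=(17,30) nearest=5 d=6 new=(17,30) → blocked by [16,21]×[23,31], reject
11. q=(21,18) nearest=4 d=3 new=(21,18) → blocked by [19,22]×[16,20], reject
12. q=(2,11) nearest=1 d=5 new=(2,11) → blocked by [2,5]×[11,14], reject
13. q=(25,18) nearest=4 d=7 new=(24,18) → blocked by [19,22]×[16,20], reject
14. q=(7,16) nearest=3 d=5 new=(7,16) → add node 8 parent=3 cost=17
15. q=(5,1) nearest=7 d=3 new=(5,1) → add node 9 parent=7 cost=6
16. q=(3,13) nearest=8 d=4 new=(3,13) → blocked by [2,5]×[11,14], reject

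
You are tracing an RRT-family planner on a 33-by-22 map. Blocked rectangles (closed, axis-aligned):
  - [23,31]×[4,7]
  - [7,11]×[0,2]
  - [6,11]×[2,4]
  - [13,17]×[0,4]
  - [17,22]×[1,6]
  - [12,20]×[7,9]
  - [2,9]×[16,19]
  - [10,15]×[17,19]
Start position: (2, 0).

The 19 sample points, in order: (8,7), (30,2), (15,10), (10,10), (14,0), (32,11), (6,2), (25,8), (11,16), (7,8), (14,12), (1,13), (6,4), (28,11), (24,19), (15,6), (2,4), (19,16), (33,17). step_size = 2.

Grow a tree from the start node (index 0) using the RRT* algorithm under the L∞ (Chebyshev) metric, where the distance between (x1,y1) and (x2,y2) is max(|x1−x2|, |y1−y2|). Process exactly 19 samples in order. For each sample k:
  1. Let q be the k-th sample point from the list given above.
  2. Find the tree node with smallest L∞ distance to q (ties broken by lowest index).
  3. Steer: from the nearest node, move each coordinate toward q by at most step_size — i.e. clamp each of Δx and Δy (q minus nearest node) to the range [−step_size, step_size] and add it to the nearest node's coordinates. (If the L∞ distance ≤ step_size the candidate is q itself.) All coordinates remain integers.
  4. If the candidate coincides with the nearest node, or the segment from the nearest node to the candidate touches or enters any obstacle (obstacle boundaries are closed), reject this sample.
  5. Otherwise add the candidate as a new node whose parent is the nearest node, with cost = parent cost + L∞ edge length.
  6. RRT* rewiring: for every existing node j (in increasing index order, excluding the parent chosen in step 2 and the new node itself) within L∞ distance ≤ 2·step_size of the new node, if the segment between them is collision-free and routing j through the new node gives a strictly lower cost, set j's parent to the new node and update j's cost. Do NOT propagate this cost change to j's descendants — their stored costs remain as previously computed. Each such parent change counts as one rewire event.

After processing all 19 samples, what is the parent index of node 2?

Parent of node 2: 1

1. q=(8,7) nearest=0 d=7 new=(4,2) → add node 1 parent=0 cost=2
2. q=(30,2) nearest=1 d=26 new=(6,2) → blocked by [6,11]×[2,4], reject
3. q=(15,10) nearest=1 d=11 new=(6,4) → blocked by [6,11]×[2,4], reject
4. q=(10,10) nearest=1 d=8 new=(6,4) → blocked by [6,11]×[2,4], reject
5. q=(14,0) nearest=1 d=10 new=(6,0) → add node 2 parent=1 cost=4
6. q=(32,11) nearest=2 d=26 new=(8,2) → blocked by [7,11]×[0,2], reject
7. q=(6,2) nearest=1 d=2 new=(6,2) → blocked by [6,11]×[2,4], reject
8. q=(25,8) nearest=2 d=19 new=(8,2) → blocked by [7,11]×[0,2], reject
9. q=(11,16) nearest=1 d=14 new=(6,4) → blocked by [6,11]×[2,4], reject
10. q=(7,8) nearest=1 d=6 new=(6,4) → blocked by [6,11]×[2,4], reject
11. q=(14,12) nearest=1 d=10 new=(6,4) → blocked by [6,11]×[2,4], reject
12. q=(1,13) nearest=1 d=11 new=(2,4) → add node 3 parent=1 cost=4
13. q=(6,4) nearest=1 d=2 new=(6,4) → blocked by [6,11]×[2,4], reject
14. q=(28,11) nearest=2 d=22 new=(8,2) → blocked by [7,11]×[0,2], reject
15. q=(24,19) nearest=2 d=19 new=(8,2) → blocked by [7,11]×[0,2], reject
16. q=(15,6) nearest=2 d=9 new=(8,2) → blocked by [7,11]×[0,2], reject
17. q=(2,4) nearest=3 d=0 → coincident, reject
18. q=(19,16) nearest=1 d=15 new=(6,4) → blocked by [6,11]×[2,4], reject
19. q=(33,17) nearest=2 d=27 new=(8,2) → blocked by [7,11]×[0,2], reject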